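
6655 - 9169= -2514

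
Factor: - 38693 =-38693^1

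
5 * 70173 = 350865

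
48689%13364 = 8597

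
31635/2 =31635/2 = 15817.50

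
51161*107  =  5474227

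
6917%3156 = 605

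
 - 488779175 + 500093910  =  11314735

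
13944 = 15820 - 1876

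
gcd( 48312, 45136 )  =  8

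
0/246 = 0 = 0.00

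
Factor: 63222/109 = 2^1*3^1* 41^1*109^ ( - 1 )*257^1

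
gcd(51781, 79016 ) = 1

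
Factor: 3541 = 3541^1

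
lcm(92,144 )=3312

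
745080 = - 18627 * ( - 40)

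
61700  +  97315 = 159015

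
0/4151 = 0=0.00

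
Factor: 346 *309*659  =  70456326= 2^1 * 3^1*103^1 * 173^1 * 659^1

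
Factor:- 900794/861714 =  - 461/441 = -3^( -2 )*7^(  -  2)*461^1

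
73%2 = 1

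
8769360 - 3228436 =5540924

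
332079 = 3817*87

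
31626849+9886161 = 41513010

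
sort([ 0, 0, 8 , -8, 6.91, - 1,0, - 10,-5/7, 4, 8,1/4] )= [-10, - 8,-1 , - 5/7, 0 , 0 , 0,1/4,  4, 6.91,8, 8]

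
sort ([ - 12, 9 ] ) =[ - 12, 9 ]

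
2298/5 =2298/5 = 459.60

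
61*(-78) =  - 4758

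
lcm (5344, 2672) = 5344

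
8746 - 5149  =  3597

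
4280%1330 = 290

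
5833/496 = 5833/496 = 11.76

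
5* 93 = 465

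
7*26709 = 186963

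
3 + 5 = 8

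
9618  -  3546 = 6072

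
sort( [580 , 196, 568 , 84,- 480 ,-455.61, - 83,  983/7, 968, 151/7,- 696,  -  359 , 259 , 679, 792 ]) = [ - 696,- 480,-455.61, - 359,  -  83,151/7,84, 983/7, 196,259, 568 , 580, 679,  792,968]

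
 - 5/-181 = 5/181 = 0.03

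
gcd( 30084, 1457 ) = 1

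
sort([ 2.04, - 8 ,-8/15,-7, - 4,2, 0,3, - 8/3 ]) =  [ - 8, - 7 ,- 4 , - 8/3 , - 8/15, 0 , 2, 2.04, 3]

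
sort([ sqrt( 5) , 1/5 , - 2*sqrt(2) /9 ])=[ - 2*sqrt (2)/9, 1/5,sqrt(5)]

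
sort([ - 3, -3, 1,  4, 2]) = [ - 3, - 3, 1,2 , 4] 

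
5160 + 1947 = 7107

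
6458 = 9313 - 2855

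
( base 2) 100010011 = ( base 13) 182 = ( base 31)8r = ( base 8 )423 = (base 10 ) 275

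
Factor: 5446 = 2^1*7^1 * 389^1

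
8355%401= 335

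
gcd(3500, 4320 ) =20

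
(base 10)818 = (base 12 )582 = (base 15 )398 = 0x332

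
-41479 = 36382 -77861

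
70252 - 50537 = 19715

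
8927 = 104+8823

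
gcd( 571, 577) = 1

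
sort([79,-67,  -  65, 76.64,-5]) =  [ - 67 , - 65,  -  5,76.64 , 79]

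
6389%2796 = 797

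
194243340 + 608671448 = 802914788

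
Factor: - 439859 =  - 7^1*31^1*2027^1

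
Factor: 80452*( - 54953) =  - 2^2*179^1*307^1*20113^1 = - 4421078756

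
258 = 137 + 121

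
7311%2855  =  1601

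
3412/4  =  853 = 853.00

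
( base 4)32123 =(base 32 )sr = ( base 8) 1633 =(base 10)923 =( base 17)335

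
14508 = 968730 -954222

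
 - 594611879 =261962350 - 856574229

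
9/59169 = 3/19723= 0.00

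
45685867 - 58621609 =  - 12935742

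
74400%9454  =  8222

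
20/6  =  3 + 1/3= 3.33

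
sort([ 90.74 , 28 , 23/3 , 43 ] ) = [ 23/3, 28,  43, 90.74 ] 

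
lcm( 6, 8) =24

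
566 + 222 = 788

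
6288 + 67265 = 73553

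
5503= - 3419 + 8922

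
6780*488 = 3308640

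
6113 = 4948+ 1165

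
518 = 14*37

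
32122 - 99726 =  - 67604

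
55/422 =55/422 = 0.13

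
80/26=40/13 =3.08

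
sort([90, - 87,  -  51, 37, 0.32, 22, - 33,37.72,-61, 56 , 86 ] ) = [  -  87,- 61, - 51,-33,0.32, 22, 37, 37.72 , 56 , 86,90]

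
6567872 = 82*80096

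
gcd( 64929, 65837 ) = 1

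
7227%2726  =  1775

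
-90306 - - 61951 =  - 28355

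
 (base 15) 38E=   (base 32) p9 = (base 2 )1100101001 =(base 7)2234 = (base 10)809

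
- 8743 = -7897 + -846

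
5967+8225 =14192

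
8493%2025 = 393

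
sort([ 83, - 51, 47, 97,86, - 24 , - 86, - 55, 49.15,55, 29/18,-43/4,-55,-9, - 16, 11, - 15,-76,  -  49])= [ - 86,- 76,-55,-55,-51,-49,- 24, - 16,-15,-43/4,  -  9, 29/18,11, 47, 49.15, 55, 83, 86,  97] 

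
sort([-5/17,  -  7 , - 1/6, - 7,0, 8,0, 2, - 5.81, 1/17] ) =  [-7, - 7,-5.81, - 5/17, - 1/6, 0, 0, 1/17, 2, 8]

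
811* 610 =494710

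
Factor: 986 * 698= 688228 = 2^2 * 17^1 * 29^1*349^1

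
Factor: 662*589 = 389918  =  2^1*19^1*31^1 *331^1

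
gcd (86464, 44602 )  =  2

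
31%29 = 2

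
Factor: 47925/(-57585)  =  - 3195/3839 = -3^2* 5^1*11^( - 1)*71^1*349^( - 1)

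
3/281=3/281  =  0.01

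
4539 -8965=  - 4426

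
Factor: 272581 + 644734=917315 = 5^1*7^1 * 26209^1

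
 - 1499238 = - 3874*387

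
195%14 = 13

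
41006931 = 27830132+13176799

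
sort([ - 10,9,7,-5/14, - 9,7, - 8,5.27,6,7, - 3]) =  [ - 10, - 9 ,-8,-3, - 5/14,5.27,6,7, 7, 7, 9]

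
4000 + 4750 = 8750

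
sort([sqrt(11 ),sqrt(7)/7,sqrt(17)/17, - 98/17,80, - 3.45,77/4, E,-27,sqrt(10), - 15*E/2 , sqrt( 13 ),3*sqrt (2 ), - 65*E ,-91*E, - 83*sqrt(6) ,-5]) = [ - 91*E,-83*sqrt ( 6),  -  65*E, - 27,-15*E/2, - 98/17, - 5,-3.45 , sqrt ( 17 )/17,sqrt(7 )/7, E,sqrt (10 ), sqrt (11), sqrt( 13), 3*sqrt( 2 ), 77/4,80 ]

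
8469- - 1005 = 9474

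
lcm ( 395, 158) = 790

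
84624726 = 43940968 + 40683758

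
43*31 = 1333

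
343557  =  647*531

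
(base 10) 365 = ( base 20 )i5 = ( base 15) 195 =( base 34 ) AP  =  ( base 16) 16D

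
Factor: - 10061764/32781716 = -109367/356323   =  - 11^( - 1) * 29^( - 1 )*1117^ ( - 1 )*109367^1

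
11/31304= 11/31304 = 0.00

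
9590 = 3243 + 6347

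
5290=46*115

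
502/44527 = 502/44527 = 0.01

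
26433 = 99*267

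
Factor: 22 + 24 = 46 = 2^1*23^1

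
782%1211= 782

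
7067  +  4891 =11958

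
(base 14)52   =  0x48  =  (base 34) 24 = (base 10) 72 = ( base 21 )39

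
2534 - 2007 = 527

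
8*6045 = 48360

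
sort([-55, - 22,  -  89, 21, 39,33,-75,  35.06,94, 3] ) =[ -89,-75,-55,  -  22,3, 21,33,35.06 , 39, 94 ] 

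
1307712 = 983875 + 323837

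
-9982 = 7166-17148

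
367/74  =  4 + 71/74 = 4.96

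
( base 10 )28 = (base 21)17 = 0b11100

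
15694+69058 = 84752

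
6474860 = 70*92498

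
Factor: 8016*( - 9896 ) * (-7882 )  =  625250180352 = 2^8 * 3^1*7^1*167^1*563^1*1237^1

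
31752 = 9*3528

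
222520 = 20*11126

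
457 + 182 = 639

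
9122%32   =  2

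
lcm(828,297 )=27324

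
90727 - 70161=20566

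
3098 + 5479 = 8577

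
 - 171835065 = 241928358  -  413763423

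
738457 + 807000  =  1545457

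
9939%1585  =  429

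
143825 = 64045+79780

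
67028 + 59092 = 126120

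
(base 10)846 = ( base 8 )1516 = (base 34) ou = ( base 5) 11341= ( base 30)S6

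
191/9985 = 191/9985 = 0.02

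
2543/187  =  2543/187 = 13.60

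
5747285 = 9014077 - 3266792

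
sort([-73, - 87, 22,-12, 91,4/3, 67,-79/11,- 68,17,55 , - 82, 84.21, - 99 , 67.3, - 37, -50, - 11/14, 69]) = [-99, - 87, - 82,  -  73 ,-68,-50, - 37 ,-12,-79/11,-11/14 , 4/3,17, 22,55,67, 67.3,69,84.21,91 ]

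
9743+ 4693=14436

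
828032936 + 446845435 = 1274878371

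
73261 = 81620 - 8359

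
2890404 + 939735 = 3830139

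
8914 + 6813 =15727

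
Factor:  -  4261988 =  - 2^2 *43^1*71^1*349^1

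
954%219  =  78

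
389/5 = 77 +4/5  =  77.80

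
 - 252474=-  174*1451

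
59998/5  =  11999 + 3/5 =11999.60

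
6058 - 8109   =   - 2051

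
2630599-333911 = 2296688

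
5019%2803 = 2216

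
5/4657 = 5/4657 =0.00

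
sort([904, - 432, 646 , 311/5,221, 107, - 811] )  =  [ - 811,-432 , 311/5,107, 221, 646, 904]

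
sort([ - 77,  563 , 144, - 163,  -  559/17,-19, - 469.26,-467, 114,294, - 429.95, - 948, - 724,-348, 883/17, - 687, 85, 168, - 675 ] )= [-948, - 724, - 687, - 675, -469.26 , - 467,-429.95, - 348,- 163, - 77,- 559/17 , - 19, 883/17, 85, 114,144, 168, 294,563]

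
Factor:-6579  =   - 3^2*17^1 * 43^1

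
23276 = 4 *5819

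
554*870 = 481980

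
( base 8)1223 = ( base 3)220102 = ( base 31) L8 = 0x293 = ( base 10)659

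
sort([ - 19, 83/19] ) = [- 19, 83/19] 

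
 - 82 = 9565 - 9647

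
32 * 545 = 17440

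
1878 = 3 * 626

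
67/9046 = 67/9046 = 0.01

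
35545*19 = 675355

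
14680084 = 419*35036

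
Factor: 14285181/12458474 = 2^(-1)*3^1*7^( - 1)*889891^( -1)  *4761727^1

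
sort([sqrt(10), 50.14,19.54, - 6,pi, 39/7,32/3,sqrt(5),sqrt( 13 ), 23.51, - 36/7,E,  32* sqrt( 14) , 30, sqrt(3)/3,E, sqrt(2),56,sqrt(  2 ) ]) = [ - 6, - 36/7,sqrt(3 ) /3,  sqrt( 2 ),sqrt(2 ),sqrt (5),E,E,pi, sqrt( 10), sqrt(13 ), 39/7,32/3 , 19.54, 23.51, 30,50.14,56,32*sqrt(14 ) ]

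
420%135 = 15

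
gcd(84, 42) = 42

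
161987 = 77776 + 84211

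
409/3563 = 409/3563=0.11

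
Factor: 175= 5^2*7^1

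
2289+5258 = 7547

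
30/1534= 15/767 = 0.02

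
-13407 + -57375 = -70782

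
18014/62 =290+17/31 = 290.55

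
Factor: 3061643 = 13^1*43^1*5477^1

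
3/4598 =3/4598  =  0.00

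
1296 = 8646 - 7350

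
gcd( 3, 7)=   1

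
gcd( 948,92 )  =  4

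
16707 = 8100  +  8607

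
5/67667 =5/67667 = 0.00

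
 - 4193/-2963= 4193/2963= 1.42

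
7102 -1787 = 5315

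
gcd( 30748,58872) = 4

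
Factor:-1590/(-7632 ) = 2^( - 3 )*3^(-1 )*5^1 = 5/24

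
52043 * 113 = 5880859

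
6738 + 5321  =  12059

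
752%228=68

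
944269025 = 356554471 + 587714554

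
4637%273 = 269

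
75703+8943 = 84646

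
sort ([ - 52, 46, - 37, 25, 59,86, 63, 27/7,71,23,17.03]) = [ - 52, - 37, 27/7,17.03, 23, 25, 46, 59 , 63, 71 , 86 ] 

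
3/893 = 3/893=0.00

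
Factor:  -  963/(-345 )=3^1*5^(  -  1)*23^ ( - 1)*107^1=321/115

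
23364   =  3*7788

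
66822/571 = 117 + 15/571 = 117.03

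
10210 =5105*2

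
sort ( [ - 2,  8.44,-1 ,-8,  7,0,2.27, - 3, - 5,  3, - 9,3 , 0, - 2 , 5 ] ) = [-9,-8, - 5,-3, - 2,-2  ,-1,  0,  0,  2.27,3, 3,5, 7,8.44 ] 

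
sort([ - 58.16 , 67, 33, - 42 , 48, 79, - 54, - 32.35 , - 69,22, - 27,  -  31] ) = [ - 69, - 58.16, - 54,- 42, - 32.35, - 31, - 27, 22, 33 , 48,67,79]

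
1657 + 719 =2376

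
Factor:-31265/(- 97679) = 5^1 * 13^2 * 19^(-1 )*37^1*53^( - 1)*97^(-1)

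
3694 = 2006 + 1688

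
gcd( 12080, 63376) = 16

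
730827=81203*9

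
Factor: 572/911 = 2^2*11^1*13^1*911^(  -  1 )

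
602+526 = 1128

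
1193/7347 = 1193/7347  =  0.16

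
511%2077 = 511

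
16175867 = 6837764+9338103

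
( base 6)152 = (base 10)68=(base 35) 1x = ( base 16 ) 44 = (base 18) 3E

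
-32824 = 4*( - 8206)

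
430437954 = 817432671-386994717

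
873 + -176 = 697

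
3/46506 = 1/15502 = 0.00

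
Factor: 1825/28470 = 2^( - 1 )*  3^( -1 )*5^1*13^(-1)  =  5/78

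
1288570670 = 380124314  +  908446356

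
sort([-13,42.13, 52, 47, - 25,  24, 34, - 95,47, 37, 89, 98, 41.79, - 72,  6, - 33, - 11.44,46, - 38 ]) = [-95, - 72, - 38, - 33,-25, - 13, - 11.44,  6, 24, 34, 37, 41.79, 42.13, 46,47, 47, 52, 89, 98]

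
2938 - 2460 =478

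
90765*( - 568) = -51554520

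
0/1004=0 = 0.00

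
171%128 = 43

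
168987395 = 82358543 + 86628852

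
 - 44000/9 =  - 44000/9 = -4888.89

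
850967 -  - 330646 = 1181613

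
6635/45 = 147 + 4/9 = 147.44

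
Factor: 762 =2^1* 3^1*127^1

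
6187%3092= 3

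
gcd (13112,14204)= 4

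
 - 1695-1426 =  - 3121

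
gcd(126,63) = 63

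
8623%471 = 145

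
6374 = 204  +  6170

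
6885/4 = 6885/4 = 1721.25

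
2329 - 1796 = 533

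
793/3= 793/3 = 264.33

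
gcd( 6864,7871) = 1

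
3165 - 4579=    - 1414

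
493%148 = 49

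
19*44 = 836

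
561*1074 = 602514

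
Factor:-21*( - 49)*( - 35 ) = -3^1*5^1*7^4 = - 36015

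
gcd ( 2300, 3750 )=50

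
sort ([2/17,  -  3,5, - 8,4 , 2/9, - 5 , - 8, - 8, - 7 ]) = [ - 8, - 8, - 8, - 7, - 5, - 3 , 2/17,2/9,4,5]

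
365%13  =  1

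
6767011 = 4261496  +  2505515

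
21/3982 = 21/3982 = 0.01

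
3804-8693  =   - 4889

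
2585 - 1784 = 801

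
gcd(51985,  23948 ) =1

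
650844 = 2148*303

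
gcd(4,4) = 4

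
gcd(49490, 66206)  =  14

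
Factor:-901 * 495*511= -3^2*5^1*7^1*11^1*17^1*53^1*73^1= -227903445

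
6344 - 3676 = 2668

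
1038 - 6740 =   -  5702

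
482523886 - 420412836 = 62111050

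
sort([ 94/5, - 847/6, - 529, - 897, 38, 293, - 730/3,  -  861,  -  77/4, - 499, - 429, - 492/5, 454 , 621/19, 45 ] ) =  [ - 897,  -  861, - 529, - 499, - 429, - 730/3, - 847/6, - 492/5, - 77/4,94/5,621/19, 38, 45,293, 454 ] 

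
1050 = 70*15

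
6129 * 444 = 2721276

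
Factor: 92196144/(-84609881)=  - 2^4*3^5*23^1*31^( - 1)*1031^1*2729351^(  -  1)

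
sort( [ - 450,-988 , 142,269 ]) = [-988,  -  450,  142,269] 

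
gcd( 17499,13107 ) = 3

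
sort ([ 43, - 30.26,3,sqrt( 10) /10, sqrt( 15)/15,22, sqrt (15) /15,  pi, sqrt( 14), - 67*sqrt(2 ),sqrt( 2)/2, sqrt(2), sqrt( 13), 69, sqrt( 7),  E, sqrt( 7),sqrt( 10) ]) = [ - 67*sqrt( 2 ), - 30.26, sqrt( 15)/15,sqrt(15 )/15,sqrt (10)/10,sqrt( 2) /2, sqrt( 2 ) , sqrt( 7), sqrt( 7), E,3,pi , sqrt( 10 ), sqrt( 13 ) , sqrt(14) , 22, 43, 69] 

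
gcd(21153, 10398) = 3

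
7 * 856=5992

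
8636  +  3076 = 11712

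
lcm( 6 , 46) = 138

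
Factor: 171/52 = 2^( - 2)* 3^2*13^( - 1 ) * 19^1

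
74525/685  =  108 + 109/137 = 108.80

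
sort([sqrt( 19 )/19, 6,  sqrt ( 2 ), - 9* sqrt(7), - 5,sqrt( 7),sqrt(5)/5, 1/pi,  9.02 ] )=[ - 9* sqrt( 7),  -  5  ,  sqrt( 19) /19,1/pi,sqrt(5) /5, sqrt(2), sqrt( 7),6,9.02]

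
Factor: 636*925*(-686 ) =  - 403573800 = - 2^3*3^1*5^2*7^3*37^1 *53^1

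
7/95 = 7/95 = 0.07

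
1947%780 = 387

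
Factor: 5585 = 5^1 * 1117^1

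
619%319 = 300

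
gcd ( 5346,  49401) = 99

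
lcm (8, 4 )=8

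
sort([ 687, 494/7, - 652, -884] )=[ -884 , - 652,494/7,687 ]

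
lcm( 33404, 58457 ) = 233828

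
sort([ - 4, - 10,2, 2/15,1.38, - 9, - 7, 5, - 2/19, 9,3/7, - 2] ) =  [ - 10, - 9, -7,  -  4, - 2, - 2/19, 2/15 , 3/7, 1.38,2 , 5 , 9] 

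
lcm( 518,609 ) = 45066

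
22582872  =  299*75528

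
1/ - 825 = -1 + 824/825=-0.00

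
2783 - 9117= - 6334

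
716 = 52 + 664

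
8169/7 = 1167 = 1167.00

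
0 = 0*2114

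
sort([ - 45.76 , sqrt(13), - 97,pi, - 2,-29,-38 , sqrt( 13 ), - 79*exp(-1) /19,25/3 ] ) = [ - 97, - 45.76, -38, - 29, -2, - 79*exp( - 1) /19, pi,  sqrt(13), sqrt( 13), 25/3 ]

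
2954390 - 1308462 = 1645928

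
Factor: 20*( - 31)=  -  2^2*5^1*31^1  =  - 620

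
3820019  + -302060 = 3517959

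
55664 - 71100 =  - 15436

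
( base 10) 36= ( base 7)51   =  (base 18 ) 20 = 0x24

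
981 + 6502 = 7483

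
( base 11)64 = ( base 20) 3A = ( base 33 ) 24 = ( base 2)1000110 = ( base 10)70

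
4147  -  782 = 3365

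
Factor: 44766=2^1*3^3 *829^1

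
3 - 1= 2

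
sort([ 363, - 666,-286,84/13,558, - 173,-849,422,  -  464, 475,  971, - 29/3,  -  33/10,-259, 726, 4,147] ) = [ - 849, - 666, - 464, -286, - 259, - 173, - 29/3,-33/10,4,84/13, 147,363, 422,475, 558, 726,971 ] 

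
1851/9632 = 1851/9632 = 0.19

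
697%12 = 1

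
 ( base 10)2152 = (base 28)2KO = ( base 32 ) 238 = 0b100001101000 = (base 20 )57c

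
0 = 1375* 0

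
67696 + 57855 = 125551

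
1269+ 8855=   10124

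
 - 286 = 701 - 987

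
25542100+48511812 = 74053912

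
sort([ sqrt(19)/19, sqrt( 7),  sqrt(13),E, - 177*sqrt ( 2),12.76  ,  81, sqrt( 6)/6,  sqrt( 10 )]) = [ - 177 * sqrt( 2), sqrt( 19)/19, sqrt( 6) /6, sqrt( 7), E,sqrt( 10), sqrt( 13),12.76, 81]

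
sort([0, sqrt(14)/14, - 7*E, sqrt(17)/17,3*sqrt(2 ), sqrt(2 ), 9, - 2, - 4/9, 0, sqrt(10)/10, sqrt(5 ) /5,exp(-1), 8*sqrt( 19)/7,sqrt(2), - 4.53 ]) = [ - 7 *E , - 4.53, - 2,  -  4/9 , 0,0 , sqrt(17 )/17, sqrt(14 )/14,sqrt( 10 ) /10, exp( - 1),  sqrt( 5) /5, sqrt(2),sqrt( 2),3*sqrt(2), 8*sqrt(19) /7, 9] 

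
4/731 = 4/731 = 0.01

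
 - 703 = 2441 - 3144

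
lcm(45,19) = 855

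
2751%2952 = 2751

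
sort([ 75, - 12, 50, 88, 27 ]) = [ - 12, 27,  50,75,  88]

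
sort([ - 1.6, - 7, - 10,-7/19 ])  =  [ - 10,  -  7, - 1.6,- 7/19]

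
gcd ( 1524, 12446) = 254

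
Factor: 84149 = 13^1*6473^1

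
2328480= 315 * 7392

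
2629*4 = 10516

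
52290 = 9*5810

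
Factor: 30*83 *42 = 104580 =2^2 * 3^2 * 5^1*7^1*83^1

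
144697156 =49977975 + 94719181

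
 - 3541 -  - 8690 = 5149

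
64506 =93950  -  29444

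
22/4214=11/2107 =0.01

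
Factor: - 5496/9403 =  - 2^3* 3^1 * 229^1*9403^( - 1) 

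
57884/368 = 157  +  27/92 = 157.29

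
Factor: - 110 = - 2^1*5^1*11^1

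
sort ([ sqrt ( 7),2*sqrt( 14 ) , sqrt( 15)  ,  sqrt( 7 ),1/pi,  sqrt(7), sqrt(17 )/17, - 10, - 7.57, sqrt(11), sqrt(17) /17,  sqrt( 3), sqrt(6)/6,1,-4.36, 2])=[ -10, - 7.57, - 4.36,  sqrt(17) /17,sqrt(17 ) /17, 1/pi,  sqrt(6 ) /6, 1,sqrt( 3), 2,sqrt( 7 ),sqrt(7 ), sqrt(7 ), sqrt(11 ) , sqrt(15), 2* sqrt(14) ]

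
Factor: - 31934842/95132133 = -2^1 *3^ ( - 2)*61^1* 261761^1*10570237^( - 1)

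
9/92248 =9/92248  =  0.00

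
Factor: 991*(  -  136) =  - 2^3*17^1*991^1 = - 134776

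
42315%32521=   9794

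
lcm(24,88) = 264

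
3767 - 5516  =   - 1749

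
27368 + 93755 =121123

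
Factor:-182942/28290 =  - 97/15  =  - 3^(-1 )*5^ (  -  1 )*97^1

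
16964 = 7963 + 9001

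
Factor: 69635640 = 2^3*3^1 * 5^1*53^1 *10949^1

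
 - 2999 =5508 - 8507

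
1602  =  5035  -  3433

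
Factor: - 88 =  - 2^3*11^1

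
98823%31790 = 3453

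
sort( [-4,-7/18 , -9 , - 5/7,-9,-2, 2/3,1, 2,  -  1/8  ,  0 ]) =[ - 9,-9,-4,-2 , -5/7, - 7/18, - 1/8,0, 2/3, 1 , 2 ] 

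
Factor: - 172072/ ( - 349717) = 2^3*137^1*157^1 * 349717^( - 1)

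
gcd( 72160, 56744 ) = 328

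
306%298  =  8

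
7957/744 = 10 + 517/744 = 10.69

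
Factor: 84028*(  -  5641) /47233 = -474001948/47233=   -2^2*7^1* 149^( - 1)*317^(  -  1)*3001^1*5641^1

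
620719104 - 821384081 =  - 200664977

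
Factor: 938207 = 938207^1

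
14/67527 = 14/67527 = 0.00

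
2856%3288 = 2856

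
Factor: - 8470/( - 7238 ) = 55/47 = 5^1*11^1*47^( - 1)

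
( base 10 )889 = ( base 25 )1AE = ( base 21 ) 207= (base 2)1101111001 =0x379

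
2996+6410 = 9406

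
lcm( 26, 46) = 598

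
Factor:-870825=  - 3^1*5^2*17^1*683^1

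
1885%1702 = 183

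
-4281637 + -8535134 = -12816771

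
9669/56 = 172  +  37/56 =172.66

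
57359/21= 57359/21=2731.38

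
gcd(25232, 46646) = 166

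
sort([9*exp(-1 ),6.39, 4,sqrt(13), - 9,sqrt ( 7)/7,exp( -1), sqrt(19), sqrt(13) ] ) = [ - 9,exp( - 1) , sqrt(7)/7, 9*exp(  -  1),sqrt( 13),sqrt( 13),  4, sqrt(19), 6.39 ]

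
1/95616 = 1/95616 = 0.00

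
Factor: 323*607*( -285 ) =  - 55877385 = - 3^1 * 5^1*17^1 * 19^2 *607^1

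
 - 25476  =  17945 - 43421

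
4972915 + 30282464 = 35255379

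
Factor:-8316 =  - 2^2*3^3 *7^1*11^1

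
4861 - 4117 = 744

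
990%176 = 110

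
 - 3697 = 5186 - 8883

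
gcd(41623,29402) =1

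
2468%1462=1006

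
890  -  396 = 494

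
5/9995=1/1999 = 0.00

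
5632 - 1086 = 4546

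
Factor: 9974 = 2^1*4987^1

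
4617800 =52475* 88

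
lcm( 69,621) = 621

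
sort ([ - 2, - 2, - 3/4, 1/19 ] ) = [ - 2, - 2, - 3/4, 1/19]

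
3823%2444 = 1379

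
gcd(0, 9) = 9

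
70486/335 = 210 + 136/335 = 210.41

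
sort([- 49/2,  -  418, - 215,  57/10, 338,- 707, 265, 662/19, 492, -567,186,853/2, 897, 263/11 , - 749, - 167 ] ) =[ - 749,-707,- 567,  -  418,-215, - 167, - 49/2, 57/10, 263/11, 662/19, 186, 265,  338, 853/2, 492,897 ]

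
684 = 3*228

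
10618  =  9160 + 1458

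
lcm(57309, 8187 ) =57309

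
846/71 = 11 + 65/71 = 11.92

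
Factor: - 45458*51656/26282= - 2^3*7^1*11^1*191^1*587^1 * 773^( - 1)= - 69064072/773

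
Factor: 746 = 2^1  *373^1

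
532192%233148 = 65896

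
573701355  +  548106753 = 1121808108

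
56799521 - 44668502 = 12131019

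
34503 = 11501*3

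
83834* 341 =28587394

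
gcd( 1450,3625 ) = 725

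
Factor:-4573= - 17^1*269^1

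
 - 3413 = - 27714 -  - 24301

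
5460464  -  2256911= 3203553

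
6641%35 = 26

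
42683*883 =37689089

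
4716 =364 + 4352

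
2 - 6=-4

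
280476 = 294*954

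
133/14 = 19/2=9.50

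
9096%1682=686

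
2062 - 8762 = -6700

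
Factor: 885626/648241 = 2^1 * 7^3*11^(- 1)*31^( - 1)*  1291^1*1901^( - 1 ) 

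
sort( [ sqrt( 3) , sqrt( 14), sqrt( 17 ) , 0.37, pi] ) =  [ 0.37, sqrt(3), pi, sqrt( 14 ),sqrt( 17) ] 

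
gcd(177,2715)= 3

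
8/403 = 8/403 = 0.02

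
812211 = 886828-74617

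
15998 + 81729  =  97727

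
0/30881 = 0 = 0.00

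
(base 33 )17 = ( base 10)40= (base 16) 28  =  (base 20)20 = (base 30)1a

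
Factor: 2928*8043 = 2^4*3^2 * 7^1* 61^1*383^1 = 23549904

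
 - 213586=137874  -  351460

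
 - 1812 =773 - 2585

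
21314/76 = 280+17/38 = 280.45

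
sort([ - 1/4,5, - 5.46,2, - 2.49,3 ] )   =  [ - 5.46, - 2.49, - 1/4,2,3,  5 ]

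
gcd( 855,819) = 9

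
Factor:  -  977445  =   - 3^2*5^1 *7^1*29^1*107^1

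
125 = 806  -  681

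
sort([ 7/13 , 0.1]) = [ 0.1, 7/13]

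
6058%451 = 195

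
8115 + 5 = 8120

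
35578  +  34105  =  69683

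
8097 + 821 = 8918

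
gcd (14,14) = 14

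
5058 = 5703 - 645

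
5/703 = 5/703 = 0.01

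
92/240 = 23/60=0.38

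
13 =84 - 71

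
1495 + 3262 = 4757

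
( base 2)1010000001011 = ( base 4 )1100023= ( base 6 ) 35431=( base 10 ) 5131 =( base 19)E41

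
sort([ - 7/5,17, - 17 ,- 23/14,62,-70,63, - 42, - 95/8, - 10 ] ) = [-70,-42, - 17,-95/8, - 10,-23/14,-7/5,17,62 , 63] 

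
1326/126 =10+11/21= 10.52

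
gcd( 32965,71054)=1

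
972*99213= 96435036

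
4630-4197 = 433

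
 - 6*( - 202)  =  1212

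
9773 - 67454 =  - 57681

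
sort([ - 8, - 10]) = [ - 10, - 8 ] 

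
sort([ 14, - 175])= [ - 175 , 14] 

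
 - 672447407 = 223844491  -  896291898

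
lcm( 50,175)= 350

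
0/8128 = 0=0.00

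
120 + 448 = 568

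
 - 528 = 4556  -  5084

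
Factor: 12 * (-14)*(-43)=2^3 *3^1*7^1*43^1=7224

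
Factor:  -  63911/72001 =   -  79/89=- 79^1 * 89^( - 1) 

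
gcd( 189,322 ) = 7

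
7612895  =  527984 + 7084911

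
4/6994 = 2/3497= 0.00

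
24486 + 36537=61023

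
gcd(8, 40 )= 8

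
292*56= 16352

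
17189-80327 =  - 63138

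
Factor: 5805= 3^3*5^1*43^1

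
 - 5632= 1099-6731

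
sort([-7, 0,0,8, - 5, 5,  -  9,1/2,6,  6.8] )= [ - 9, - 7, - 5, 0,0,1/2, 5,6,6.8, 8 ] 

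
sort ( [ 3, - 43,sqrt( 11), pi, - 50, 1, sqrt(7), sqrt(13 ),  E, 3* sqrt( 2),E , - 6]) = [ - 50,-43,- 6, 1,sqrt(7),E , E, 3, pi, sqrt(11 ),sqrt (13), 3*sqrt (2) ] 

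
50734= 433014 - 382280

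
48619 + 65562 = 114181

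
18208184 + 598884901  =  617093085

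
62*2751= 170562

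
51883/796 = 51883/796 = 65.18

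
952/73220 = 34/2615 = 0.01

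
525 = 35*15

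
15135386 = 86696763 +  - 71561377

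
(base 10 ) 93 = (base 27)3C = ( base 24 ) 3L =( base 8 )135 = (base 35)2n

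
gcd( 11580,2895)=2895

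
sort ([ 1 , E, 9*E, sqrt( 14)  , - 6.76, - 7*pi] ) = [-7*pi,- 6.76, 1, E , sqrt(14 ),9*E] 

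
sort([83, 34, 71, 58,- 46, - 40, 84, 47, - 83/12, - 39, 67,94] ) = [ - 46, - 40, - 39,-83/12,34, 47, 58, 67,71, 83,84,94]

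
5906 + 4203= 10109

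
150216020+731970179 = 882186199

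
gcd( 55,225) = 5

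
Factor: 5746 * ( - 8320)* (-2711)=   2^8 *5^1*13^3*17^1*2711^1  =  129604017920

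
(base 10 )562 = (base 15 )277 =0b1000110010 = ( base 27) km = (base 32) HI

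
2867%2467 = 400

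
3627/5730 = 1209/1910 =0.63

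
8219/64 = 128 + 27/64=   128.42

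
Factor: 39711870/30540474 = 2206215/1696693 = 3^2 * 5^1 * 11^1*4457^1*1696693^(- 1)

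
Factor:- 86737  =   - 7^1 * 12391^1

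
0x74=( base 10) 116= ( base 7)224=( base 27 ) 48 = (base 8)164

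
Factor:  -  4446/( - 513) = 2^1*3^(- 1)*13^1 = 26/3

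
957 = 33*29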